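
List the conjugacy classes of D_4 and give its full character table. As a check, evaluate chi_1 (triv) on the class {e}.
Conjugacy classes: {e} of size 1, {r^2} of size 1, {r^1, r^3} of size 2, {s, sr^2, ...} of size 2, {sr, sr^3, ...} of size 2.
Character table:
  irrep \ class              {e} (size 1)  {r^2} (size 1)  {r^1, r^3} (size 2)  {s, sr^2, ...} (size 2)  {sr, sr^3, ...} (size 2)
  chi_1 (triv)               1             1               1                    1                        1                       
  chi_2 (sign: r->1, s->-1)  1             1               1                    -1                       -1                      
  chi_3 (r->-1, s->1)        1             1               -1                   1                        -1                      
  chi_4 (r->-1, s->-1)       1             1               -1                   -1                       1                       
  chi_5 (2d, j=1)            2             -2              0                    0                        0                       

Spot check: chi_1 (triv) on {e} = 1.

Details: D_4 has order 2*4 = 8 with 5 conjugacy classes, hence 5 irreducibles. Sum of squared dims 1 + 1 + 1 + 1 + 4 = 8 = |G|. Linear characters come from the abelianisation; the 2-dimensional irreps have character r^k -> 2*cos(2*pi*j*k/4), reflections -> 0.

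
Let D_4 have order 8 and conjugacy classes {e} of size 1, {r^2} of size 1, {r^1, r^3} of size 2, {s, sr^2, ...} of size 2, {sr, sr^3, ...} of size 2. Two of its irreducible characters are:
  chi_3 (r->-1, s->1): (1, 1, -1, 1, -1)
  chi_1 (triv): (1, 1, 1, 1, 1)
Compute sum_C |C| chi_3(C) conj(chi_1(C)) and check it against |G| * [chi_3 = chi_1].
Sum = 0; so <chi_3, chi_1> = 0 (distinct irreducibles are orthogonal).

Explanation: Compute term by term over conjugacy classes (|C| * chi_3(C) * conj(chi_1(C))):
  1*(1)*conj(1) + 1*(1)*conj(1) + 2*(-1)*conj(1) + 2*(1)*conj(1) + 2*(-1)*conj(1)
  = (1) + (1) + (-2) + (2) + (-2)
  = 0.
Dividing by |G| = 8 gives 0/8 = 0, matching the row-orthogonality relation <chi_3, chi_1> = [chi_3 = chi_1].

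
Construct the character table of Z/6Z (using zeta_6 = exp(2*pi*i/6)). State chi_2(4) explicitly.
Character table of Z/6Z (irreps indexed chi_0,...,chi_5 with chi_k(m) = zeta_6^(k*m), zeta_6 = exp(2*pi*i/6)):
  irrep \ class  {0} (size 1)  {1} (size 1)    {2} (size 1)    {3} (size 1)  {4} (size 1)    {5} (size 1)  
  chi_0          1             1               1               1             1               1             
  chi_1          1             exp(I*pi/3)     exp(2*I*pi/3)   -1            exp(-2*I*pi/3)  exp(-I*pi/3)  
  chi_2          1             exp(2*I*pi/3)   exp(-2*I*pi/3)  1             exp(2*I*pi/3)   exp(-2*I*pi/3)
  chi_3          1             -1              1               -1            1               -1            
  chi_4          1             exp(-2*I*pi/3)  exp(2*I*pi/3)   1             exp(-2*I*pi/3)  exp(2*I*pi/3) 
  chi_5          1             exp(-I*pi/3)    exp(-2*I*pi/3)  -1            exp(2*I*pi/3)   exp(I*pi/3)   

Spot check: chi_2(4) = zeta_6^(2*4) = zeta_6^8 = exp(2*I*pi/3).

Justification: Z/6Z is abelian, so all 6 irreducible complex representations are 1-dimensional. They are given by chi_k(m) = zeta_6^(k*m) for k = 0,...,5. Row orthogonality: sum_m chi_k(m) conj(chi_l(m)) = 6 * [k = l].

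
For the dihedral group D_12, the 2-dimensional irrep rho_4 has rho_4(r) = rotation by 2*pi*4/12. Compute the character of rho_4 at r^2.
chi_{rho_4}(r^2) = 2*cos(2*pi*4*2/12) = -1

rho_4(r^2) is rotation by angle 2*pi*4*2/12, whose trace is 2*cos(2*pi*4*2/12) = -1.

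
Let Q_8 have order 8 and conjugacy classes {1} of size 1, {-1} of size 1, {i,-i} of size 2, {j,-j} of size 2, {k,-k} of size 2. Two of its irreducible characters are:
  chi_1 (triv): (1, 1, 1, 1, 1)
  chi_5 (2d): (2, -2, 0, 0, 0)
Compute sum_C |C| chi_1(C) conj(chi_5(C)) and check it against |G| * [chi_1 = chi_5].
Sum = 0; so <chi_1, chi_5> = 0 (distinct irreducibles are orthogonal).

Working: Compute term by term over conjugacy classes (|C| * chi_1(C) * conj(chi_5(C))):
  1*(1)*conj(2) + 1*(1)*conj(-2) + 2*(1)*conj(0) + 2*(1)*conj(0) + 2*(1)*conj(0)
  = (2) + (-2) + (0) + (0) + (0)
  = 0.
Dividing by |G| = 8 gives 0/8 = 0, matching the row-orthogonality relation <chi_1, chi_5> = [chi_1 = chi_5].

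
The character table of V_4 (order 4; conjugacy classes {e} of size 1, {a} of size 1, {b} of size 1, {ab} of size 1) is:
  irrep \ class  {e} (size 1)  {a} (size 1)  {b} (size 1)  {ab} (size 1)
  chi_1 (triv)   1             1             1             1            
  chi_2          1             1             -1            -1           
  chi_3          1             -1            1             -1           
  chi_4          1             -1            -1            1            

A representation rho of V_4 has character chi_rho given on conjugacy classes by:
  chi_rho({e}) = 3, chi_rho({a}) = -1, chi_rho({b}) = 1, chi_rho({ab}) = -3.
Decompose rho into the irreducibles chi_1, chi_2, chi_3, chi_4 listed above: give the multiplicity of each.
Multiplicities: chi_1: 0, chi_2: 1, chi_3: 2, chi_4: 0.

Derivation: Use <chi_rho, chi> = (1/|G|) sum_C |C| * chi_rho(C) * conj(chi(C)) with |G| = 4 for each irreducible chi in the table:
  <chi_rho, chi_1> = (1/4)[1*(3)*conj(1) + 1*(-1)*conj(1) + 1*(1)*conj(1) + 1*(-3)*conj(1)]
      = (1/4)[(3) + (-1) + (1) + (-3)] = 0/4 = 0
  <chi_rho, chi_2> = (1/4)[1*(3)*conj(1) + 1*(-1)*conj(1) + 1*(1)*conj(-1) + 1*(-3)*conj(-1)]
      = (1/4)[(3) + (-1) + (-1) + (3)] = 4/4 = 1
  <chi_rho, chi_3> = (1/4)[1*(3)*conj(1) + 1*(-1)*conj(-1) + 1*(1)*conj(1) + 1*(-3)*conj(-1)]
      = (1/4)[(3) + (1) + (1) + (3)] = 8/4 = 2
  <chi_rho, chi_4> = (1/4)[1*(3)*conj(1) + 1*(-1)*conj(-1) + 1*(1)*conj(-1) + 1*(-3)*conj(1)]
      = (1/4)[(3) + (1) + (-1) + (-3)] = 0/4 = 0
Dimension check: dim(rho) = sum (mult * dim) = 0*1 + 1*1 + 2*1 + 0*1 = 3 = chi_rho(e) = 3.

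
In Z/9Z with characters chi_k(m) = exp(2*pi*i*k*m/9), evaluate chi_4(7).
chi_4(7) = zeta_9^28 = exp(2*I*pi/9)

Working: chi_4(7) = zeta_9^(4*7) = zeta_9^28. Since zeta_9^9 = 1, this equals zeta_9^1 = exp(2*pi*i*1/9) = exp(2*I*pi/9).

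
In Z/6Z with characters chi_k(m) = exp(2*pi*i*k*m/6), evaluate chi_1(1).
chi_1(1) = zeta_6^1 = exp(I*pi/3)

Argument: chi_1(1) = zeta_6^(1*1) = zeta_6^1. Since zeta_6^6 = 1, this equals zeta_6^1 = exp(2*pi*i*1/6) = exp(I*pi/3).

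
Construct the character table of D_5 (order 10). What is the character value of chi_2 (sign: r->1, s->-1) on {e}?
Conjugacy classes: {e} of size 1, {r^1, r^4} of size 2, {r^2, r^3} of size 2, {s, sr, ..., sr^4} of size 5.
Character table:
  irrep \ class              {e} (size 1)  {r^1, r^4} (size 2)  {r^2, r^3} (size 2)  {s, sr, ..., sr^4} (size 5)
  chi_1 (triv)               1             1                    1                    1                          
  chi_2 (sign: r->1, s->-1)  1             1                    1                    -1                         
  chi_3 (2d, j=1)            2             -1/2 + sqrt(5)/2     -sqrt(5)/2 - 1/2     0                          
  chi_4 (2d, j=2)            2             -sqrt(5)/2 - 1/2     -1/2 + sqrt(5)/2     0                          

Spot check: chi_2 (sign: r->1, s->-1) on {e} = 1.

Justification: D_5 has order 2*5 = 10 with 4 conjugacy classes, hence 4 irreducibles. Sum of squared dims 1 + 1 + 4 + 4 = 10 = |G|. Linear characters come from the abelianisation; the 2-dimensional irreps have character r^k -> 2*cos(2*pi*j*k/5), reflections -> 0.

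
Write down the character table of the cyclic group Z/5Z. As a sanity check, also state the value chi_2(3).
Character table of Z/5Z (irreps indexed chi_0,...,chi_4 with chi_k(m) = zeta_5^(k*m), zeta_5 = exp(2*pi*i/5)):
  irrep \ class  {0} (size 1)  {1} (size 1)    {2} (size 1)    {3} (size 1)    {4} (size 1)  
  chi_0          1             1               1               1               1             
  chi_1          1             exp(2*I*pi/5)   exp(4*I*pi/5)   exp(-4*I*pi/5)  exp(-2*I*pi/5)
  chi_2          1             exp(4*I*pi/5)   exp(-2*I*pi/5)  exp(2*I*pi/5)   exp(-4*I*pi/5)
  chi_3          1             exp(-4*I*pi/5)  exp(2*I*pi/5)   exp(-2*I*pi/5)  exp(4*I*pi/5) 
  chi_4          1             exp(-2*I*pi/5)  exp(-4*I*pi/5)  exp(4*I*pi/5)   exp(2*I*pi/5) 

Spot check: chi_2(3) = zeta_5^(2*3) = zeta_5^6 = exp(2*I*pi/5).

Justification: Z/5Z is abelian, so all 5 irreducible complex representations are 1-dimensional. They are given by chi_k(m) = zeta_5^(k*m) for k = 0,...,4. Row orthogonality: sum_m chi_k(m) conj(chi_l(m)) = 5 * [k = l].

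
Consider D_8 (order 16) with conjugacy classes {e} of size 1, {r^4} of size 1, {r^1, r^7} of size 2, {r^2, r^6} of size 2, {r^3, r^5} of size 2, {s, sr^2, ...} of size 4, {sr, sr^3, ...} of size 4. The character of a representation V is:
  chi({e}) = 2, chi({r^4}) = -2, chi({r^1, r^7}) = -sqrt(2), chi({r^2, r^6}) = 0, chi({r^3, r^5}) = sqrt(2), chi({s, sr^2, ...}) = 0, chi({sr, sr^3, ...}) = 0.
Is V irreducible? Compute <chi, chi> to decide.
Irreducible: <chi, chi> = 1.

Working: <chi, chi> = (1/|G|) sum_C |C| * |chi(C)|^2 = (1/16)[1*|2|^2 + 1*|-2|^2 + 2*|-sqrt(2)|^2 + 2*|0|^2 + 2*|sqrt(2)|^2 + 4*|0|^2 + 4*|0|^2]
  = (1/16)[(4) + (4) + (4) + (0) + (4) + (0) + (0)] = 16/16 = 1.
A character is irreducible iff <chi, chi> = 1, so this representation is irreducible.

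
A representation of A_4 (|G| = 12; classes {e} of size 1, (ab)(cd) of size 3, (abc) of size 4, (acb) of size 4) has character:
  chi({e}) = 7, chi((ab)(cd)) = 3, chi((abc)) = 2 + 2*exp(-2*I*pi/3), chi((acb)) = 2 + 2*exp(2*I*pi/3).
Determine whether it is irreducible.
Not irreducible (reducible): <chi, chi> = 9 > 1.

Why: <chi, chi> = (1/|G|) sum_C |C| * |chi(C)|^2 = (1/12)[1*|7|^2 + 3*|3|^2 + 4*|2 + 2*exp(-2*I*pi/3)|^2 + 4*|2 + 2*exp(2*I*pi/3)|^2]
  = (1/12)[(49) + (27) + (16) + (16)] = 108/12 = 9.
(Exp terms are combined using exp(i*s)*conj(exp(i*t)) = exp(i*(s-t)), and sums of them are collapsed using the identity that for every m > 1 the m distinct m-th roots of unity sum to 0, e.g. 1 + exp(2*I*pi/3) + exp(-2*I*pi/3) = 0.)
A character is irreducible iff <chi, chi> = 1, so this representation is reducible.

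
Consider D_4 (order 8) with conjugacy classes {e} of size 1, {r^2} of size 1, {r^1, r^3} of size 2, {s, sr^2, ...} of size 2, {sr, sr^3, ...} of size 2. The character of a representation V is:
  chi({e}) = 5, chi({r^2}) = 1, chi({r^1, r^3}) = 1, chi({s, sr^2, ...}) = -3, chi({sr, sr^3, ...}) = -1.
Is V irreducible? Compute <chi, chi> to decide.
Not irreducible (reducible): <chi, chi> = 6 > 1.

Explanation: <chi, chi> = (1/|G|) sum_C |C| * |chi(C)|^2 = (1/8)[1*|5|^2 + 1*|1|^2 + 2*|1|^2 + 2*|-3|^2 + 2*|-1|^2]
  = (1/8)[(25) + (1) + (2) + (18) + (2)] = 48/8 = 6.
A character is irreducible iff <chi, chi> = 1, so this representation is reducible.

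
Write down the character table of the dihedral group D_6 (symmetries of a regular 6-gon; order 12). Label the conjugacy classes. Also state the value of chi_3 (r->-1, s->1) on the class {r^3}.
Conjugacy classes: {e} of size 1, {r^3} of size 1, {r^1, r^5} of size 2, {r^2, r^4} of size 2, {s, sr^2, ...} of size 3, {sr, sr^3, ...} of size 3.
Character table:
  irrep \ class              {e} (size 1)  {r^3} (size 1)  {r^1, r^5} (size 2)  {r^2, r^4} (size 2)  {s, sr^2, ...} (size 3)  {sr, sr^3, ...} (size 3)
  chi_1 (triv)               1             1               1                    1                    1                        1                       
  chi_2 (sign: r->1, s->-1)  1             1               1                    1                    -1                       -1                      
  chi_3 (r->-1, s->1)        1             -1              -1                   1                    1                        -1                      
  chi_4 (r->-1, s->-1)       1             -1              -1                   1                    -1                       1                       
  chi_5 (2d, j=1)            2             -2              1                    -1                   0                        0                       
  chi_6 (2d, j=2)            2             2               -1                   -1                   0                        0                       

Spot check: chi_3 (r->-1, s->1) on {r^3} = -1.

Why: D_6 has order 2*6 = 12 with 6 conjugacy classes, hence 6 irreducibles. Sum of squared dims 1 + 1 + 1 + 1 + 4 + 4 = 12 = |G|. Linear characters come from the abelianisation; the 2-dimensional irreps have character r^k -> 2*cos(2*pi*j*k/6), reflections -> 0.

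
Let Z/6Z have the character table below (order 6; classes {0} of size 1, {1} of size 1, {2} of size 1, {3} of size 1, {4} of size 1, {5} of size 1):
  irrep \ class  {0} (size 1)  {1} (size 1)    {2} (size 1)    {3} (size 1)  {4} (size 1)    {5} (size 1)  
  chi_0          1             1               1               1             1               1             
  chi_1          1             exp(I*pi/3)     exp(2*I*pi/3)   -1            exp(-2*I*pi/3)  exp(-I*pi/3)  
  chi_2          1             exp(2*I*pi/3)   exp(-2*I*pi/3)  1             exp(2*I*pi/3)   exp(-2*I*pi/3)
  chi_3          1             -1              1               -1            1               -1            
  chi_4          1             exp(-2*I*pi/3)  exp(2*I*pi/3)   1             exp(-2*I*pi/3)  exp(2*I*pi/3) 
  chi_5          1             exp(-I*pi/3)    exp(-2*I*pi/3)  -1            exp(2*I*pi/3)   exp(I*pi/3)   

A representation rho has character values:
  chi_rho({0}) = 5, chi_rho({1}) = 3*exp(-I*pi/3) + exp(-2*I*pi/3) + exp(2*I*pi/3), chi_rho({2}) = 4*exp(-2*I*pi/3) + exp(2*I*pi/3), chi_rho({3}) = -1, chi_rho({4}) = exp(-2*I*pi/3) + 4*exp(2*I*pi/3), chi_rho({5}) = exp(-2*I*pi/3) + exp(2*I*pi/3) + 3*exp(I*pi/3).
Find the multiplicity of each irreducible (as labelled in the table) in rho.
Multiplicities: chi_0: 0, chi_1: 0, chi_2: 1, chi_3: 0, chi_4: 1, chi_5: 3.

Why: Use <chi_rho, chi> = (1/|G|) sum_C |C| * chi_rho(C) * conj(chi(C)) with |G| = 6 for each irreducible chi in the table:
  <chi_rho, chi_0> = (1/6)[1*(5)*conj(1) + 1*(3*exp(-I*pi/3) + exp(-2*I*pi/3) + exp(2*I*pi/3))*conj(1) + 1*(4*exp(-2*I*pi/3) + exp(2*I*pi/3))*conj(1) + 1*(-1)*conj(1) + 1*(exp(-2*I*pi/3) + 4*exp(2*I*pi/3))*conj(1) + 1*(exp(-2*I*pi/3) + exp(2*I*pi/3) + 3*exp(I*pi/3))*conj(1)]
      = (1/6)[(5) + (3*exp(-I*pi/3) + exp(-2*I*pi/3) + exp(2*I*pi/3)) + (4*exp(-2*I*pi/3) + exp(2*I*pi/3)) + (-1) + (exp(-2*I*pi/3) + 4*exp(2*I*pi/3)) + (exp(-2*I*pi/3) + exp(2*I*pi/3) + 3*exp(I*pi/3))] = 0/6 = 0
  <chi_rho, chi_1> = (1/6)[1*(5)*conj(1) + 1*(3*exp(-I*pi/3) + exp(-2*I*pi/3) + exp(2*I*pi/3))*conj(exp(I*pi/3)) + 1*(4*exp(-2*I*pi/3) + exp(2*I*pi/3))*conj(exp(2*I*pi/3)) + 1*(-1)*conj(-1) + 1*(exp(-2*I*pi/3) + 4*exp(2*I*pi/3))*conj(exp(-2*I*pi/3)) + 1*(exp(-2*I*pi/3) + exp(2*I*pi/3) + 3*exp(I*pi/3))*conj(exp(-I*pi/3))]
      = (1/6)[(5) + (-1 + 3*exp(-2*I*pi/3) + exp(I*pi/3)) + (1 + 4*exp(2*I*pi/3)) + (1) + (1 + 4*exp(-2*I*pi/3)) + (-1 + exp(-I*pi/3) + 3*exp(2*I*pi/3))] = 0/6 = 0
  <chi_rho, chi_2> = (1/6)[1*(5)*conj(1) + 1*(3*exp(-I*pi/3) + exp(-2*I*pi/3) + exp(2*I*pi/3))*conj(exp(2*I*pi/3)) + 1*(4*exp(-2*I*pi/3) + exp(2*I*pi/3))*conj(exp(-2*I*pi/3)) + 1*(-1)*conj(1) + 1*(exp(-2*I*pi/3) + 4*exp(2*I*pi/3))*conj(exp(2*I*pi/3)) + 1*(exp(-2*I*pi/3) + exp(2*I*pi/3) + 3*exp(I*pi/3))*conj(exp(-2*I*pi/3))]
      = (1/6)[(5) + (-2 + exp(2*I*pi/3)) + (4 + exp(-2*I*pi/3)) + (-1) + (4 + exp(2*I*pi/3)) + (-2 + exp(-2*I*pi/3))] = 6/6 = 1
  <chi_rho, chi_3> = (1/6)[1*(5)*conj(1) + 1*(3*exp(-I*pi/3) + exp(-2*I*pi/3) + exp(2*I*pi/3))*conj(-1) + 1*(4*exp(-2*I*pi/3) + exp(2*I*pi/3))*conj(1) + 1*(-1)*conj(-1) + 1*(exp(-2*I*pi/3) + 4*exp(2*I*pi/3))*conj(1) + 1*(exp(-2*I*pi/3) + exp(2*I*pi/3) + 3*exp(I*pi/3))*conj(-1)]
      = (1/6)[(5) + (-exp(2*I*pi/3) - exp(-2*I*pi/3) - 3*exp(-I*pi/3)) + (4*exp(-2*I*pi/3) + exp(2*I*pi/3)) + (1) + (exp(-2*I*pi/3) + 4*exp(2*I*pi/3)) + (-3*exp(I*pi/3) - exp(2*I*pi/3) - exp(-2*I*pi/3))] = 0/6 = 0
  <chi_rho, chi_4> = (1/6)[1*(5)*conj(1) + 1*(3*exp(-I*pi/3) + exp(-2*I*pi/3) + exp(2*I*pi/3))*conj(exp(-2*I*pi/3)) + 1*(4*exp(-2*I*pi/3) + exp(2*I*pi/3))*conj(exp(2*I*pi/3)) + 1*(-1)*conj(1) + 1*(exp(-2*I*pi/3) + 4*exp(2*I*pi/3))*conj(exp(-2*I*pi/3)) + 1*(exp(-2*I*pi/3) + exp(2*I*pi/3) + 3*exp(I*pi/3))*conj(exp(2*I*pi/3))]
      = (1/6)[(5) + (1 + exp(-2*I*pi/3) + 3*exp(I*pi/3)) + (1 + 4*exp(2*I*pi/3)) + (-1) + (1 + 4*exp(-2*I*pi/3)) + (1 + 3*exp(-I*pi/3) + exp(2*I*pi/3))] = 6/6 = 1
  <chi_rho, chi_5> = (1/6)[1*(5)*conj(1) + 1*(3*exp(-I*pi/3) + exp(-2*I*pi/3) + exp(2*I*pi/3))*conj(exp(-I*pi/3)) + 1*(4*exp(-2*I*pi/3) + exp(2*I*pi/3))*conj(exp(-2*I*pi/3)) + 1*(-1)*conj(-1) + 1*(exp(-2*I*pi/3) + 4*exp(2*I*pi/3))*conj(exp(2*I*pi/3)) + 1*(exp(-2*I*pi/3) + exp(2*I*pi/3) + 3*exp(I*pi/3))*conj(exp(I*pi/3))]
      = (1/6)[(5) + (2 + exp(-I*pi/3)) + (4 + exp(-2*I*pi/3)) + (1) + (4 + exp(2*I*pi/3)) + (2 + exp(I*pi/3))] = 18/6 = 3
(Exp terms are combined using exp(i*s)*conj(exp(i*t)) = exp(i*(s-t)), and sums of them are collapsed using the identity that for every m > 1 the m distinct m-th roots of unity sum to 0, e.g. 1 + exp(2*I*pi/3) + exp(-2*I*pi/3) = 0.)
Dimension check: dim(rho) = sum (mult * dim) = 0*1 + 0*1 + 1*1 + 0*1 + 1*1 + 3*1 = 5 = chi_rho(e) = 5.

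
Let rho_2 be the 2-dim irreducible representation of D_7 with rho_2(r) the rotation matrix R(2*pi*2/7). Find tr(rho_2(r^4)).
chi_{rho_2}(r^4) = 2*cos(2*pi*2*4/7) = 2*cos(16*pi/7)

Working: rho_2(r^4) is rotation by angle 2*pi*2*4/7, whose trace is 2*cos(2*pi*2*4/7) = 2*cos(16*pi/7).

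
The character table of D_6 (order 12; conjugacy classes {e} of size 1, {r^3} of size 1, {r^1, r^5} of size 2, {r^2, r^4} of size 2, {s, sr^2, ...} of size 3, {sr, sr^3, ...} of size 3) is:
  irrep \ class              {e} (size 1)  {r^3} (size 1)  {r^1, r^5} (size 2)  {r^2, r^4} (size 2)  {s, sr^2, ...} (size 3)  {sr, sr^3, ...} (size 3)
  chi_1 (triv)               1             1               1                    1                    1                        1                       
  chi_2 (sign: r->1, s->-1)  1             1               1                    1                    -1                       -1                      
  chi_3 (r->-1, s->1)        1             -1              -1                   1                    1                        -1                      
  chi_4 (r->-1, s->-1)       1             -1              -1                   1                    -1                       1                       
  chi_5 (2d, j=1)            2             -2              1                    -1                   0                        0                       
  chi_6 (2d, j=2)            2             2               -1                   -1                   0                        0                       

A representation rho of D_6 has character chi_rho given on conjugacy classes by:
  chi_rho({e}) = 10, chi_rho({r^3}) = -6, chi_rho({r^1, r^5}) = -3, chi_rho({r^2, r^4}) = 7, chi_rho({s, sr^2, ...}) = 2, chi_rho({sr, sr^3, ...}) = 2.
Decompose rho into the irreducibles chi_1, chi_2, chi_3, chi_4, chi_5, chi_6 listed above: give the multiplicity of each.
Multiplicities: chi_1: 2, chi_2: 0, chi_3: 3, chi_4: 3, chi_5: 1, chi_6: 0.

Reasoning: Use <chi_rho, chi> = (1/|G|) sum_C |C| * chi_rho(C) * conj(chi(C)) with |G| = 12 for each irreducible chi in the table:
  <chi_rho, chi_1> = (1/12)[1*(10)*conj(1) + 1*(-6)*conj(1) + 2*(-3)*conj(1) + 2*(7)*conj(1) + 3*(2)*conj(1) + 3*(2)*conj(1)]
      = (1/12)[(10) + (-6) + (-6) + (14) + (6) + (6)] = 24/12 = 2
  <chi_rho, chi_2> = (1/12)[1*(10)*conj(1) + 1*(-6)*conj(1) + 2*(-3)*conj(1) + 2*(7)*conj(1) + 3*(2)*conj(-1) + 3*(2)*conj(-1)]
      = (1/12)[(10) + (-6) + (-6) + (14) + (-6) + (-6)] = 0/12 = 0
  <chi_rho, chi_3> = (1/12)[1*(10)*conj(1) + 1*(-6)*conj(-1) + 2*(-3)*conj(-1) + 2*(7)*conj(1) + 3*(2)*conj(1) + 3*(2)*conj(-1)]
      = (1/12)[(10) + (6) + (6) + (14) + (6) + (-6)] = 36/12 = 3
  <chi_rho, chi_4> = (1/12)[1*(10)*conj(1) + 1*(-6)*conj(-1) + 2*(-3)*conj(-1) + 2*(7)*conj(1) + 3*(2)*conj(-1) + 3*(2)*conj(1)]
      = (1/12)[(10) + (6) + (6) + (14) + (-6) + (6)] = 36/12 = 3
  <chi_rho, chi_5> = (1/12)[1*(10)*conj(2) + 1*(-6)*conj(-2) + 2*(-3)*conj(1) + 2*(7)*conj(-1) + 3*(2)*conj(0) + 3*(2)*conj(0)]
      = (1/12)[(20) + (12) + (-6) + (-14) + (0) + (0)] = 12/12 = 1
  <chi_rho, chi_6> = (1/12)[1*(10)*conj(2) + 1*(-6)*conj(2) + 2*(-3)*conj(-1) + 2*(7)*conj(-1) + 3*(2)*conj(0) + 3*(2)*conj(0)]
      = (1/12)[(20) + (-12) + (6) + (-14) + (0) + (0)] = 0/12 = 0
Dimension check: dim(rho) = sum (mult * dim) = 2*1 + 0*1 + 3*1 + 3*1 + 1*2 + 0*2 = 10 = chi_rho(e) = 10.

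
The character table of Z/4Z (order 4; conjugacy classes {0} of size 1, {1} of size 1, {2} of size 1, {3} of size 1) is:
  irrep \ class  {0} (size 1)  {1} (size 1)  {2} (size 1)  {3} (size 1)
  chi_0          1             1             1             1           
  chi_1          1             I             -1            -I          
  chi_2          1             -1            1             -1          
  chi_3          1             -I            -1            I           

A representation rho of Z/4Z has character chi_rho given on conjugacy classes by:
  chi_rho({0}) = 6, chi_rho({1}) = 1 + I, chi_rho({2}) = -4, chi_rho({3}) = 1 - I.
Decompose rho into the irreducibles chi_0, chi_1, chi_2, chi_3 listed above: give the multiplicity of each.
Multiplicities: chi_0: 1, chi_1: 3, chi_2: 0, chi_3: 2.

Derivation: Use <chi_rho, chi> = (1/|G|) sum_C |C| * chi_rho(C) * conj(chi(C)) with |G| = 4 for each irreducible chi in the table:
  <chi_rho, chi_0> = (1/4)[1*(6)*conj(1) + 1*(1 + I)*conj(1) + 1*(-4)*conj(1) + 1*(1 - I)*conj(1)]
      = (1/4)[(6) + (1 + I) + (-4) + (1 - I)] = 4/4 = 1
  <chi_rho, chi_1> = (1/4)[1*(6)*conj(1) + 1*(1 + I)*conj(I) + 1*(-4)*conj(-1) + 1*(1 - I)*conj(-I)]
      = (1/4)[(6) + (1 - I) + (4) + (1 + I)] = 12/4 = 3
  <chi_rho, chi_2> = (1/4)[1*(6)*conj(1) + 1*(1 + I)*conj(-1) + 1*(-4)*conj(1) + 1*(1 - I)*conj(-1)]
      = (1/4)[(6) + (-1 - I) + (-4) + (-1 + I)] = 0/4 = 0
  <chi_rho, chi_3> = (1/4)[1*(6)*conj(1) + 1*(1 + I)*conj(-I) + 1*(-4)*conj(-1) + 1*(1 - I)*conj(I)]
      = (1/4)[(6) + (-1 + I) + (4) + (-1 - I)] = 8/4 = 2
(Exp terms are combined using exp(i*s)*conj(exp(i*t)) = exp(i*(s-t)), and sums of them are collapsed using the identity that for every m > 1 the m distinct m-th roots of unity sum to 0, e.g. 1 + exp(2*I*pi/3) + exp(-2*I*pi/3) = 0.)
Dimension check: dim(rho) = sum (mult * dim) = 1*1 + 3*1 + 0*1 + 2*1 = 6 = chi_rho(e) = 6.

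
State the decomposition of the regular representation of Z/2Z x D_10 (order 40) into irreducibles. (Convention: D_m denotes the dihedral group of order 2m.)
Each irreducible V_i of dimension d_i appears with multiplicity d_i, i.e. rho_reg = (direct sum over all irreducibles V_i) d_i V_i. The irreducible dimensions for Z/2Z x D_10 are 1, 1, 1, 1, 1, 1, 1, 1, 2, 2, 2, 2, 2, 2, 2, 2: 8 irreducibles of dimension 1, each with multiplicity 1; 8 irreducibles of dimension 2, each with multiplicity 2. Total dimension 8*1*1 + 8*2*2 = 40 = |G|.

Why: General theorem: in the regular representation of a finite group G, each irreducible appears with multiplicity equal to its dimension. Check: dim(rho_reg) = sum d_i^2 = 1 + 1 + 1 + 1 + 1 + 1 + 1 + 1 + 4 + 4 + 4 + 4 + 4 + 4 + 4 + 4 = 40 = |G|.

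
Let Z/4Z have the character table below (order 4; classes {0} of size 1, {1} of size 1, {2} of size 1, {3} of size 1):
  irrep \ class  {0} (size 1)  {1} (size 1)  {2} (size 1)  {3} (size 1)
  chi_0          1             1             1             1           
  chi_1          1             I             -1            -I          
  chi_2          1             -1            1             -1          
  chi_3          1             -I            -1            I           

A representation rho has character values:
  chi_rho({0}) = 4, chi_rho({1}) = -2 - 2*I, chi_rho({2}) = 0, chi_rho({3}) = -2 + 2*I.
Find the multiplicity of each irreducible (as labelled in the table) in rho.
Multiplicities: chi_0: 0, chi_1: 0, chi_2: 2, chi_3: 2.

Solution. Use <chi_rho, chi> = (1/|G|) sum_C |C| * chi_rho(C) * conj(chi(C)) with |G| = 4 for each irreducible chi in the table:
  <chi_rho, chi_0> = (1/4)[1*(4)*conj(1) + 1*(-2 - 2*I)*conj(1) + 1*(0)*conj(1) + 1*(-2 + 2*I)*conj(1)]
      = (1/4)[(4) + (-2 - 2*I) + (0) + (-2 + 2*I)] = 0/4 = 0
  <chi_rho, chi_1> = (1/4)[1*(4)*conj(1) + 1*(-2 - 2*I)*conj(I) + 1*(0)*conj(-1) + 1*(-2 + 2*I)*conj(-I)]
      = (1/4)[(4) + (-2 + 2*I) + (0) + (-2 - 2*I)] = 0/4 = 0
  <chi_rho, chi_2> = (1/4)[1*(4)*conj(1) + 1*(-2 - 2*I)*conj(-1) + 1*(0)*conj(1) + 1*(-2 + 2*I)*conj(-1)]
      = (1/4)[(4) + (2 + 2*I) + (0) + (2 - 2*I)] = 8/4 = 2
  <chi_rho, chi_3> = (1/4)[1*(4)*conj(1) + 1*(-2 - 2*I)*conj(-I) + 1*(0)*conj(-1) + 1*(-2 + 2*I)*conj(I)]
      = (1/4)[(4) + (2 - 2*I) + (0) + (2 + 2*I)] = 8/4 = 2
(Exp terms are combined using exp(i*s)*conj(exp(i*t)) = exp(i*(s-t)), and sums of them are collapsed using the identity that for every m > 1 the m distinct m-th roots of unity sum to 0, e.g. 1 + exp(2*I*pi/3) + exp(-2*I*pi/3) = 0.)
Dimension check: dim(rho) = sum (mult * dim) = 0*1 + 0*1 + 2*1 + 2*1 = 4 = chi_rho(e) = 4.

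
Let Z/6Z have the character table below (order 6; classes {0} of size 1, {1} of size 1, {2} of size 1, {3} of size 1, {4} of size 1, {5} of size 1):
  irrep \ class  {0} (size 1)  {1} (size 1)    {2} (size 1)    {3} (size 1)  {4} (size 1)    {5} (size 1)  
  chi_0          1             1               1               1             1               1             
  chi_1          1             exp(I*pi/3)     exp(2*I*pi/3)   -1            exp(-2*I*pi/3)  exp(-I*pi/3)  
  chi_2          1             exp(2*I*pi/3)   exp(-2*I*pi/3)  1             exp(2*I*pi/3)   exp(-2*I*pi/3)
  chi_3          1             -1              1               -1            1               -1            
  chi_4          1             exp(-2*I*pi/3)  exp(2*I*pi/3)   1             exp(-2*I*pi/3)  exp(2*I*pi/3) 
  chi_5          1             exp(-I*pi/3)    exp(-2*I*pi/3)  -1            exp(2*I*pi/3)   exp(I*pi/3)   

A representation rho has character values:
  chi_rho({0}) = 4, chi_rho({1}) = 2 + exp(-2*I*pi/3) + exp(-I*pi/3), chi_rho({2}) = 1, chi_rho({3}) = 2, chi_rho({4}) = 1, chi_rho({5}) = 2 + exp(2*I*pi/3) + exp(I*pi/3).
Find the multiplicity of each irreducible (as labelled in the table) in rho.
Multiplicities: chi_0: 2, chi_1: 0, chi_2: 0, chi_3: 0, chi_4: 1, chi_5: 1.

Explanation: Use <chi_rho, chi> = (1/|G|) sum_C |C| * chi_rho(C) * conj(chi(C)) with |G| = 6 for each irreducible chi in the table:
  <chi_rho, chi_0> = (1/6)[1*(4)*conj(1) + 1*(2 + exp(-2*I*pi/3) + exp(-I*pi/3))*conj(1) + 1*(1)*conj(1) + 1*(2)*conj(1) + 1*(1)*conj(1) + 1*(2 + exp(2*I*pi/3) + exp(I*pi/3))*conj(1)]
      = (1/6)[(4) + (2 + exp(-2*I*pi/3) + exp(-I*pi/3)) + (1) + (2) + (1) + (2 + exp(2*I*pi/3) + exp(I*pi/3))] = 12/6 = 2
  <chi_rho, chi_1> = (1/6)[1*(4)*conj(1) + 1*(2 + exp(-2*I*pi/3) + exp(-I*pi/3))*conj(exp(I*pi/3)) + 1*(1)*conj(exp(2*I*pi/3)) + 1*(2)*conj(-1) + 1*(1)*conj(exp(-2*I*pi/3)) + 1*(2 + exp(2*I*pi/3) + exp(I*pi/3))*conj(exp(-I*pi/3))]
      = (1/6)[(4) + (-1 + 2*exp(-I*pi/3) + exp(-2*I*pi/3)) + (1 + 2*exp(-2*I*pi/3) + exp(2*I*pi/3)) + (-2) + (1 + exp(-2*I*pi/3) + 2*exp(2*I*pi/3)) + (-1 + exp(2*I*pi/3) + 2*exp(I*pi/3))] = 0/6 = 0
  <chi_rho, chi_2> = (1/6)[1*(4)*conj(1) + 1*(2 + exp(-2*I*pi/3) + exp(-I*pi/3))*conj(exp(2*I*pi/3)) + 1*(1)*conj(exp(-2*I*pi/3)) + 1*(2)*conj(1) + 1*(1)*conj(exp(2*I*pi/3)) + 1*(2 + exp(2*I*pi/3) + exp(I*pi/3))*conj(exp(-2*I*pi/3))]
      = (1/6)[(4) + (-1 + 2*exp(-2*I*pi/3) + exp(2*I*pi/3)) + (1 + exp(-2*I*pi/3) + 2*exp(2*I*pi/3)) + (2) + (1 + 2*exp(-2*I*pi/3) + exp(2*I*pi/3)) + (-1 + exp(-2*I*pi/3) + 2*exp(2*I*pi/3))] = 0/6 = 0
  <chi_rho, chi_3> = (1/6)[1*(4)*conj(1) + 1*(2 + exp(-2*I*pi/3) + exp(-I*pi/3))*conj(-1) + 1*(1)*conj(1) + 1*(2)*conj(-1) + 1*(1)*conj(1) + 1*(2 + exp(2*I*pi/3) + exp(I*pi/3))*conj(-1)]
      = (1/6)[(4) + (-2 - exp(-I*pi/3) - exp(-2*I*pi/3)) + (1) + (-2) + (1) + (-2 - exp(I*pi/3) - exp(2*I*pi/3))] = 0/6 = 0
  <chi_rho, chi_4> = (1/6)[1*(4)*conj(1) + 1*(2 + exp(-2*I*pi/3) + exp(-I*pi/3))*conj(exp(-2*I*pi/3)) + 1*(1)*conj(exp(2*I*pi/3)) + 1*(2)*conj(1) + 1*(1)*conj(exp(-2*I*pi/3)) + 1*(2 + exp(2*I*pi/3) + exp(I*pi/3))*conj(exp(2*I*pi/3))]
      = (1/6)[(4) + (1 + exp(I*pi/3) + 2*exp(2*I*pi/3)) + (1 + 2*exp(-2*I*pi/3) + exp(2*I*pi/3)) + (2) + (1 + exp(-2*I*pi/3) + 2*exp(2*I*pi/3)) + (1 + 2*exp(-2*I*pi/3) + exp(-I*pi/3))] = 6/6 = 1
  <chi_rho, chi_5> = (1/6)[1*(4)*conj(1) + 1*(2 + exp(-2*I*pi/3) + exp(-I*pi/3))*conj(exp(-I*pi/3)) + 1*(1)*conj(exp(-2*I*pi/3)) + 1*(2)*conj(-1) + 1*(1)*conj(exp(2*I*pi/3)) + 1*(2 + exp(2*I*pi/3) + exp(I*pi/3))*conj(exp(I*pi/3))]
      = (1/6)[(4) + (1 + exp(-I*pi/3) + 2*exp(I*pi/3)) + (1 + exp(-2*I*pi/3) + 2*exp(2*I*pi/3)) + (-2) + (1 + 2*exp(-2*I*pi/3) + exp(2*I*pi/3)) + (1 + 2*exp(-I*pi/3) + exp(I*pi/3))] = 6/6 = 1
(Exp terms are combined using exp(i*s)*conj(exp(i*t)) = exp(i*(s-t)), and sums of them are collapsed using the identity that for every m > 1 the m distinct m-th roots of unity sum to 0, e.g. 1 + exp(2*I*pi/3) + exp(-2*I*pi/3) = 0.)
Dimension check: dim(rho) = sum (mult * dim) = 2*1 + 0*1 + 0*1 + 0*1 + 1*1 + 1*1 = 4 = chi_rho(e) = 4.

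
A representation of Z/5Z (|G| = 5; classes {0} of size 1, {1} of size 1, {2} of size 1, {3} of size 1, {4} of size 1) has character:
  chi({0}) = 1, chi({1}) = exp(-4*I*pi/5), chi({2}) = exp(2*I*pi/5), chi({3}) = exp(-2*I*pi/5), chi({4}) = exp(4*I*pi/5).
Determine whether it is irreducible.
Irreducible: <chi, chi> = 1.

Proof sketch: <chi, chi> = (1/|G|) sum_C |C| * |chi(C)|^2 = (1/5)[1*|1|^2 + 1*|exp(-4*I*pi/5)|^2 + 1*|exp(2*I*pi/5)|^2 + 1*|exp(-2*I*pi/5)|^2 + 1*|exp(4*I*pi/5)|^2]
  = (1/5)[(1) + (1) + (1) + (1) + (1)] = 5/5 = 1.
(Exp terms are combined using exp(i*s)*conj(exp(i*t)) = exp(i*(s-t)), and sums of them are collapsed using the identity that for every m > 1 the m distinct m-th roots of unity sum to 0, e.g. 1 + exp(2*I*pi/3) + exp(-2*I*pi/3) = 0.)
A character is irreducible iff <chi, chi> = 1, so this representation is irreducible.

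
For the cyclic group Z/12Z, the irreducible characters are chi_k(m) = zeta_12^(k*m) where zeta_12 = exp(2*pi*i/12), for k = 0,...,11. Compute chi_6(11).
chi_6(11) = zeta_12^66 = -1

Solution. chi_6(11) = zeta_12^(6*11) = zeta_12^66. Since zeta_12^12 = 1, this equals zeta_12^6 = exp(2*pi*i*6/12) = -1.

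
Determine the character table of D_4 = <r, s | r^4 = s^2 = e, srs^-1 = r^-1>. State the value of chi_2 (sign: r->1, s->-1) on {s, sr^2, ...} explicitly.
Conjugacy classes: {e} of size 1, {r^2} of size 1, {r^1, r^3} of size 2, {s, sr^2, ...} of size 2, {sr, sr^3, ...} of size 2.
Character table:
  irrep \ class              {e} (size 1)  {r^2} (size 1)  {r^1, r^3} (size 2)  {s, sr^2, ...} (size 2)  {sr, sr^3, ...} (size 2)
  chi_1 (triv)               1             1               1                    1                        1                       
  chi_2 (sign: r->1, s->-1)  1             1               1                    -1                       -1                      
  chi_3 (r->-1, s->1)        1             1               -1                   1                        -1                      
  chi_4 (r->-1, s->-1)       1             1               -1                   -1                       1                       
  chi_5 (2d, j=1)            2             -2              0                    0                        0                       

Spot check: chi_2 (sign: r->1, s->-1) on {s, sr^2, ...} = -1.

Working: D_4 has order 2*4 = 8 with 5 conjugacy classes, hence 5 irreducibles. Sum of squared dims 1 + 1 + 1 + 1 + 4 = 8 = |G|. Linear characters come from the abelianisation; the 2-dimensional irreps have character r^k -> 2*cos(2*pi*j*k/4), reflections -> 0.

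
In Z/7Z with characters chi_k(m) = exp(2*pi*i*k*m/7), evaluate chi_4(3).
chi_4(3) = zeta_7^12 = exp(-4*I*pi/7)

Proof sketch: chi_4(3) = zeta_7^(4*3) = zeta_7^12. Since zeta_7^7 = 1, this equals zeta_7^5 = exp(2*pi*i*5/7) = exp(-4*I*pi/7).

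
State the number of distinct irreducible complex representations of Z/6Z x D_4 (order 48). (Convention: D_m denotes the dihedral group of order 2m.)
30

The number of irreducible complex representations of a finite group equals its number of conjugacy classes. For a direct product, #classes(G x H) = #classes(G) * #classes(H). Z/6Z has 6 classes (abelian), D_4 has 5 classes, so 6 * 5 = 30, so Z/6Z x D_4 (order 48) has exactly 30 irreducible complex representations.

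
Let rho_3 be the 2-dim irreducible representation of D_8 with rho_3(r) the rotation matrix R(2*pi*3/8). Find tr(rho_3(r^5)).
chi_{rho_3}(r^5) = 2*cos(2*pi*3*5/8) = sqrt(2)

rho_3(r^5) is rotation by angle 2*pi*3*5/8, whose trace is 2*cos(2*pi*3*5/8) = sqrt(2).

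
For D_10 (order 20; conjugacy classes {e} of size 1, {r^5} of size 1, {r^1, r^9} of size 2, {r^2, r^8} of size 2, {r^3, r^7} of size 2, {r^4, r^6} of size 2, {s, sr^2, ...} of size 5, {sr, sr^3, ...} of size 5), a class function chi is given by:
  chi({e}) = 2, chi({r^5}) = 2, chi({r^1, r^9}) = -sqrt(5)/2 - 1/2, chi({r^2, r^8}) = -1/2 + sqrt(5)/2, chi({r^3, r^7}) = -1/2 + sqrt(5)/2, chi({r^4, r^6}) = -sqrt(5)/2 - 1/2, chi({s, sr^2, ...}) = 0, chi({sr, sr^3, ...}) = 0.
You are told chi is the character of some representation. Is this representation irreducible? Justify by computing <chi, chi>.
Irreducible: <chi, chi> = 1.

Justification: <chi, chi> = (1/|G|) sum_C |C| * |chi(C)|^2 = (1/20)[1*|2|^2 + 1*|2|^2 + 2*|-sqrt(5)/2 - 1/2|^2 + 2*|-1/2 + sqrt(5)/2|^2 + 2*|-1/2 + sqrt(5)/2|^2 + 2*|-sqrt(5)/2 - 1/2|^2 + 5*|0|^2 + 5*|0|^2]
  = (1/20)[(4) + (4) + (sqrt(5) + 3) + (3 - sqrt(5)) + (3 - sqrt(5)) + (sqrt(5) + 3) + (0) + (0)] = 20/20 = 1.
A character is irreducible iff <chi, chi> = 1, so this representation is irreducible.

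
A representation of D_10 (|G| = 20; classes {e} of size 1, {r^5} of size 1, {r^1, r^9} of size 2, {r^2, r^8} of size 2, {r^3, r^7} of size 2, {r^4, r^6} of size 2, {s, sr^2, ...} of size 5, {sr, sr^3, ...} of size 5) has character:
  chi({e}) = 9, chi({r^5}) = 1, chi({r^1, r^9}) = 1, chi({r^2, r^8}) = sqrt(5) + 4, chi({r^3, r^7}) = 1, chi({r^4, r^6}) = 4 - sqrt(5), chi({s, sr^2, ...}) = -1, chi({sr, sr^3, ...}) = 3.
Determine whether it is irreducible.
Not irreducible (reducible): <chi, chi> = 11 > 1.

Argument: <chi, chi> = (1/|G|) sum_C |C| * |chi(C)|^2 = (1/20)[1*|9|^2 + 1*|1|^2 + 2*|1|^2 + 2*|sqrt(5) + 4|^2 + 2*|1|^2 + 2*|4 - sqrt(5)|^2 + 5*|-1|^2 + 5*|3|^2]
  = (1/20)[(81) + (1) + (2) + (16*sqrt(5) + 42) + (2) + (42 - 16*sqrt(5)) + (5) + (45)] = 220/20 = 11.
A character is irreducible iff <chi, chi> = 1, so this representation is reducible.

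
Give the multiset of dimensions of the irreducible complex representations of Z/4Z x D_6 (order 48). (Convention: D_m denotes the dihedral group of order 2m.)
Dimensions: 1, 1, 1, 1, 1, 1, 1, 1, 1, 1, 1, 1, 1, 1, 1, 1, 2, 2, 2, 2, 2, 2, 2, 2

Reasoning: There are 24 irreducibles (= number of conjugacy classes). Their dimensions d_i satisfy sum d_i^2 = |G| = 48: 1 + 1 + 1 + 1 + 1 + 1 + 1 + 1 + 1 + 1 + 1 + 1 + 1 + 1 + 1 + 1 + 4 + 4 + 4 + 4 + 4 + 4 + 4 + 4 = 48. (For the product with Z/4Z: each of the 4 1-dim characters of Z/4Z tensors with each irrep of D_6, giving 4 copies of each D_6-dimension.)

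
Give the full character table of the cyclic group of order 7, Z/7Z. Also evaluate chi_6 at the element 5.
Character table of Z/7Z (irreps indexed chi_0,...,chi_6 with chi_k(m) = zeta_7^(k*m), zeta_7 = exp(2*pi*i/7)):
  irrep \ class  {0} (size 1)  {1} (size 1)    {2} (size 1)    {3} (size 1)    {4} (size 1)    {5} (size 1)    {6} (size 1)  
  chi_0          1             1               1               1               1               1               1             
  chi_1          1             exp(2*I*pi/7)   exp(4*I*pi/7)   exp(6*I*pi/7)   exp(-6*I*pi/7)  exp(-4*I*pi/7)  exp(-2*I*pi/7)
  chi_2          1             exp(4*I*pi/7)   exp(-6*I*pi/7)  exp(-2*I*pi/7)  exp(2*I*pi/7)   exp(6*I*pi/7)   exp(-4*I*pi/7)
  chi_3          1             exp(6*I*pi/7)   exp(-2*I*pi/7)  exp(4*I*pi/7)   exp(-4*I*pi/7)  exp(2*I*pi/7)   exp(-6*I*pi/7)
  chi_4          1             exp(-6*I*pi/7)  exp(2*I*pi/7)   exp(-4*I*pi/7)  exp(4*I*pi/7)   exp(-2*I*pi/7)  exp(6*I*pi/7) 
  chi_5          1             exp(-4*I*pi/7)  exp(6*I*pi/7)   exp(2*I*pi/7)   exp(-2*I*pi/7)  exp(-6*I*pi/7)  exp(4*I*pi/7) 
  chi_6          1             exp(-2*I*pi/7)  exp(-4*I*pi/7)  exp(-6*I*pi/7)  exp(6*I*pi/7)   exp(4*I*pi/7)   exp(2*I*pi/7) 

Spot check: chi_6(5) = zeta_7^(6*5) = zeta_7^30 = exp(4*I*pi/7).

Working: Z/7Z is abelian, so all 7 irreducible complex representations are 1-dimensional. They are given by chi_k(m) = zeta_7^(k*m) for k = 0,...,6. Row orthogonality: sum_m chi_k(m) conj(chi_l(m)) = 7 * [k = l].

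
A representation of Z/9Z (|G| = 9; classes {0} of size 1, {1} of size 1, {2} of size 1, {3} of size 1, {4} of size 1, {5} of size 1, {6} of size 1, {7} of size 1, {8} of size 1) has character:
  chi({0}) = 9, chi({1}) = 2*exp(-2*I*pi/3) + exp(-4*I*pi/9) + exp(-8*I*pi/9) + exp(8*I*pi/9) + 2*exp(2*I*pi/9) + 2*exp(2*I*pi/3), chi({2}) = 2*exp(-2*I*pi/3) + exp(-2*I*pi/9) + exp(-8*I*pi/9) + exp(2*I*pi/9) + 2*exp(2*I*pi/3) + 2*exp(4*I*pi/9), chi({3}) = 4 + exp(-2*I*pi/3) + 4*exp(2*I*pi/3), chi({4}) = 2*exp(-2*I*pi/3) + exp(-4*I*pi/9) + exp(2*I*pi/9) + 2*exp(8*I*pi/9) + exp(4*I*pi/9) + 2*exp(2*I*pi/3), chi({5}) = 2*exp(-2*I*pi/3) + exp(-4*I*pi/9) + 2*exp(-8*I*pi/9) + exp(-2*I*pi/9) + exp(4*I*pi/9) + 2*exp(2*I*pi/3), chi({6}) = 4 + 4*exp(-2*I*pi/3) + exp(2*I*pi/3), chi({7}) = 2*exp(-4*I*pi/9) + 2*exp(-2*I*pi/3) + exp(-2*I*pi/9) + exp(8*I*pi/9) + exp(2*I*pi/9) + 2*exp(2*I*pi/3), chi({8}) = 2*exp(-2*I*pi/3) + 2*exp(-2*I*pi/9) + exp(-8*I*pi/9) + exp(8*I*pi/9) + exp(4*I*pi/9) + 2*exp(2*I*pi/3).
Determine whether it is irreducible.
Not irreducible (reducible): <chi, chi> = 15 > 1.

Details: <chi, chi> = (1/|G|) sum_C |C| * |chi(C)|^2 = (1/9)[1*|9|^2 + 1*|2*exp(-2*I*pi/3) + exp(-4*I*pi/9) + exp(-8*I*pi/9) + exp(8*I*pi/9) + 2*exp(2*I*pi/9) + 2*exp(2*I*pi/3)|^2 + 1*|2*exp(-2*I*pi/3) + exp(-2*I*pi/9) + exp(-8*I*pi/9) + exp(2*I*pi/9) + 2*exp(2*I*pi/3) + 2*exp(4*I*pi/9)|^2 + 1*|4 + exp(-2*I*pi/3) + 4*exp(2*I*pi/3)|^2 + 1*|2*exp(-2*I*pi/3) + exp(-4*I*pi/9) + exp(2*I*pi/9) + 2*exp(8*I*pi/9) + exp(4*I*pi/9) + 2*exp(2*I*pi/3)|^2 + 1*|2*exp(-2*I*pi/3) + exp(-4*I*pi/9) + 2*exp(-8*I*pi/9) + exp(-2*I*pi/9) + exp(4*I*pi/9) + 2*exp(2*I*pi/3)|^2 + 1*|4 + 4*exp(-2*I*pi/3) + exp(2*I*pi/3)|^2 + 1*|2*exp(-4*I*pi/9) + 2*exp(-2*I*pi/3) + exp(-2*I*pi/9) + exp(8*I*pi/9) + exp(2*I*pi/9) + 2*exp(2*I*pi/3)|^2 + 1*|2*exp(-2*I*pi/3) + 2*exp(-2*I*pi/9) + exp(-8*I*pi/9) + exp(8*I*pi/9) + exp(4*I*pi/9) + 2*exp(2*I*pi/3)|^2]
  = (1/9)[(81) + (15 + 9*exp(-4*I*pi/9) + 9*exp(-2*I*pi/3) + 7*exp(-2*I*pi/9) + 8*exp(-8*I*pi/9) + 8*exp(8*I*pi/9) + 7*exp(2*I*pi/9) + 9*exp(2*I*pi/3) + 9*exp(4*I*pi/9)) + (15 + 9*exp(-2*I*pi/3) + 7*exp(-4*I*pi/9) + 8*exp(-2*I*pi/9) + 9*exp(-8*I*pi/9) + 9*exp(8*I*pi/9) + 8*exp(2*I*pi/9) + 7*exp(4*I*pi/9) + 9*exp(2*I*pi/3)) + (9) + (15 + 8*exp(-4*I*pi/9) + 9*exp(-2*I*pi/3) + 9*exp(-2*I*pi/9) + 7*exp(-8*I*pi/9) + 7*exp(8*I*pi/9) + 9*exp(2*I*pi/9) + 9*exp(2*I*pi/3) + 8*exp(4*I*pi/9)) + (15 + 8*exp(-4*I*pi/9) + 9*exp(-2*I*pi/3) + 9*exp(-2*I*pi/9) + 7*exp(-8*I*pi/9) + 7*exp(8*I*pi/9) + 9*exp(2*I*pi/9) + 9*exp(2*I*pi/3) + 8*exp(4*I*pi/9)) + (9) + (15 + 9*exp(-2*I*pi/3) + 7*exp(-4*I*pi/9) + 8*exp(-2*I*pi/9) + 9*exp(-8*I*pi/9) + 9*exp(8*I*pi/9) + 8*exp(2*I*pi/9) + 7*exp(4*I*pi/9) + 9*exp(2*I*pi/3)) + (15 + 9*exp(-4*I*pi/9) + 9*exp(-2*I*pi/3) + 7*exp(-2*I*pi/9) + 8*exp(-8*I*pi/9) + 8*exp(8*I*pi/9) + 7*exp(2*I*pi/9) + 9*exp(2*I*pi/3) + 9*exp(4*I*pi/9))] = 135/9 = 15.
(Exp terms are combined using exp(i*s)*conj(exp(i*t)) = exp(i*(s-t)), and sums of them are collapsed using the identity that for every m > 1 the m distinct m-th roots of unity sum to 0, e.g. 1 + exp(2*I*pi/3) + exp(-2*I*pi/3) = 0.)
A character is irreducible iff <chi, chi> = 1, so this representation is reducible.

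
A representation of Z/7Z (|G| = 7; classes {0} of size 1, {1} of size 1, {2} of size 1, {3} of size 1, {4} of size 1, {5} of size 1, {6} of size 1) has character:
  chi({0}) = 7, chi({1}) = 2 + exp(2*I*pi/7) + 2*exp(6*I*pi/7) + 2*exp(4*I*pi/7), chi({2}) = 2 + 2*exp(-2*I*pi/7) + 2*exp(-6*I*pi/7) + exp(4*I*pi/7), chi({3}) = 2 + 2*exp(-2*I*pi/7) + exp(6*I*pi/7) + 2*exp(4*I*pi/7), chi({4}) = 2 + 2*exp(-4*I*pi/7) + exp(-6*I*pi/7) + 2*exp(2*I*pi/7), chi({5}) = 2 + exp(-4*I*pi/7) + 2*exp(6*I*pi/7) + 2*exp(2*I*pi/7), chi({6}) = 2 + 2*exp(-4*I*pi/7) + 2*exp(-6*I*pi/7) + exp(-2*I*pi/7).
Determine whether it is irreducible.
Not irreducible (reducible): <chi, chi> = 13 > 1.

Why: <chi, chi> = (1/|G|) sum_C |C| * |chi(C)|^2 = (1/7)[1*|7|^2 + 1*|2 + exp(2*I*pi/7) + 2*exp(6*I*pi/7) + 2*exp(4*I*pi/7)|^2 + 1*|2 + 2*exp(-2*I*pi/7) + 2*exp(-6*I*pi/7) + exp(4*I*pi/7)|^2 + 1*|2 + 2*exp(-2*I*pi/7) + exp(6*I*pi/7) + 2*exp(4*I*pi/7)|^2 + 1*|2 + 2*exp(-4*I*pi/7) + exp(-6*I*pi/7) + 2*exp(2*I*pi/7)|^2 + 1*|2 + exp(-4*I*pi/7) + 2*exp(6*I*pi/7) + 2*exp(2*I*pi/7)|^2 + 1*|2 + 2*exp(-4*I*pi/7) + 2*exp(-6*I*pi/7) + exp(-2*I*pi/7)|^2]
  = (1/7)[(49) + (13 + 8*exp(-2*I*pi/7) + 6*exp(-4*I*pi/7) + 4*exp(-6*I*pi/7) + 4*exp(6*I*pi/7) + 6*exp(4*I*pi/7) + 8*exp(2*I*pi/7)) + (13 + 8*exp(-4*I*pi/7) + 4*exp(-2*I*pi/7) + 6*exp(-6*I*pi/7) + 6*exp(6*I*pi/7) + 4*exp(2*I*pi/7) + 8*exp(4*I*pi/7)) + (13 + 6*exp(-2*I*pi/7) + 4*exp(-4*I*pi/7) + 8*exp(-6*I*pi/7) + 8*exp(6*I*pi/7) + 4*exp(4*I*pi/7) + 6*exp(2*I*pi/7)) + (13 + 6*exp(-2*I*pi/7) + 4*exp(-4*I*pi/7) + 8*exp(-6*I*pi/7) + 8*exp(6*I*pi/7) + 4*exp(4*I*pi/7) + 6*exp(2*I*pi/7)) + (13 + 8*exp(-4*I*pi/7) + 4*exp(-2*I*pi/7) + 6*exp(-6*I*pi/7) + 6*exp(6*I*pi/7) + 4*exp(2*I*pi/7) + 8*exp(4*I*pi/7)) + (13 + 8*exp(-2*I*pi/7) + 6*exp(-4*I*pi/7) + 4*exp(-6*I*pi/7) + 4*exp(6*I*pi/7) + 6*exp(4*I*pi/7) + 8*exp(2*I*pi/7))] = 91/7 = 13.
(Exp terms are combined using exp(i*s)*conj(exp(i*t)) = exp(i*(s-t)), and sums of them are collapsed using the identity that for every m > 1 the m distinct m-th roots of unity sum to 0, e.g. 1 + exp(2*I*pi/3) + exp(-2*I*pi/3) = 0.)
A character is irreducible iff <chi, chi> = 1, so this representation is reducible.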